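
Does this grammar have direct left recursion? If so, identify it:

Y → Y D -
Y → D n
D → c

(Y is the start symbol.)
Yes, Y is left-recursive

Y → Y D -: LEFT RECURSIVE (starts with Y)
Y → D n: starts with D
D → c: starts with c

The grammar has direct left recursion on: Y.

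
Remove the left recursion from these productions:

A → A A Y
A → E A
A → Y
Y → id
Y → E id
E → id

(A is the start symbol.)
A → E A A'
A → Y A'
A' → A Y A'
A' → ε
Y → id
Y → E id
E → id

A is directly left-recursive. The standard transformation for
  A → A α₁ | ... | A α_m | β₁ | ... | β_n
is
  A  → β₁ A' | ... | β_n A'
  A' → α₁ A' | ... | α_m A' | ε

A → E A becomes A → E A A'
A → Y becomes A → Y A'
A → A A Y becomes A' → A Y A'
Add A' → ε

Productions for other non-terminals are unchanged:
  Y → id
  Y → E id
  E → id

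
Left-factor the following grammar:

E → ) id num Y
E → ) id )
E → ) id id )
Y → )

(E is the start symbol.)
E → ) id E'
E' → num Y
E' → )
E' → id )
Y → )

Left-factoring transforms A → αβ₁ | αβ₂ into A → αA' and A' → β₁ | β₂
(α is the longest common prefix among the alternatives). Repeat until
no nonterminal has two alternatives with a common prefix.

Round 1: E has alternatives sharing prefix ') id'. Introduce E': E → ) id E'
  Add: E' → num Y
  Add: E' → )
  Add: E' → id )

No remaining common prefixes — done.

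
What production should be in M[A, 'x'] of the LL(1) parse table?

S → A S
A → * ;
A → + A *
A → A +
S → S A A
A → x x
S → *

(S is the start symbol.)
A → A +, A → x x

To find M[A, 'x'], we find productions for A where 'x' is in the predict set (PREDICT(N → α) = (FIRST(α) \ {ε}) ∪ (FOLLOW(N) if α ⇒* ε)).

Relevant sets:
  FIRST(A) = { '*', '+', 'x' }

A → * ;: PREDICT = { '*' }
A → + A *: PREDICT = { '+' }
A → A +: PREDICT = { '*', '+', 'x' }
  'x' is in predict set, so this production goes in M[A, 'x']
A → x x: PREDICT = { 'x' }
  'x' is in predict set, so this production goes in M[A, 'x']

M[A, 'x'] = A → A +, A → x x  (a multiply-defined cell — the grammar is not LL(1))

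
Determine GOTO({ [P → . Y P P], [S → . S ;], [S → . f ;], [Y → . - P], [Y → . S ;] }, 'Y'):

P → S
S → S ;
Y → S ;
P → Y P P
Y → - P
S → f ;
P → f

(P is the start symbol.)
{ [P → . S], [P → . Y P P], [P → . f], [P → Y . P P], [S → . S ;], [S → . f ;], [Y → . - P], [Y → . S ;] }

GOTO(I, 'Y') = CLOSURE({ [A → αX.β] : [A → α.Xβ] ∈ I, X = 'Y' })

Items with dot before 'Y', with the dot advanced:
  [P → . Y P P] → [P → Y . P P]
Closure of the advanced items:
  [P → Y . P P] has the dot before P: add [P → . S], [P → . Y P P], [P → . f]
  [P → . S] has the dot before S: add [S → . S ;], [S → . f ;]
  [P → . Y P P] has the dot before Y: add [Y → . S ;], [Y → . - P]

GOTO = { [P → . S], [P → . Y P P], [P → . f], [P → Y . P P], [S → . S ;], [S → . f ;], [Y → . - P], [Y → . S ;] }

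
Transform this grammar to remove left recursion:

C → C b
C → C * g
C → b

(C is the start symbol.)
C → b C'
C' → b C'
C' → * g C'
C' → ε

C is directly left-recursive. The standard transformation for
  A → A α₁ | ... | A α_m | β₁ | ... | β_n
is
  A  → β₁ A' | ... | β_n A'
  A' → α₁ A' | ... | α_m A' | ε

C → b becomes C → b C'
C → C b becomes C' → b C'
C → C * g becomes C' → * g C'
Add C' → ε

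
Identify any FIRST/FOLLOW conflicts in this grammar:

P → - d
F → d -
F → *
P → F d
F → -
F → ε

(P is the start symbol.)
Nullable non-terminals: F.

F: nullable alternative(s) F → ε; FOLLOW(F) = { 'd' }
  F → d -: FIRST \ {ε} = { 'd' } — overlaps FOLLOW(F) on { 'd' }: CONFLICT
  F → *: FIRST \ {ε} = { '*' } — disjoint from FOLLOW(F)
  F → -: FIRST \ {ε} = { '-' } — disjoint from FOLLOW(F)
  F → ε: FIRST \ {ε} = { } — this is the only nullable alternative, skip

P has no nullable alternative, so no FIRST/FOLLOW check is needed there.

So the grammar has 1 FIRST/FOLLOW conflict (marked CONFLICT above).

Answer: Yes. F → d '-' with FOLLOW(F) on { 'd' }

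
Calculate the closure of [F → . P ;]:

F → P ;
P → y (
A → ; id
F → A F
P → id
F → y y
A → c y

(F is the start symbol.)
To compute CLOSURE, for each item [A → α.Bβ] where B is a non-terminal, add [B → .γ] for all productions B → γ; repeat for the newly added items until nothing changes.

Start with: [F → . P ;]
  [F → . P ;] has the dot before P: add [P → . y (], [P → . id]
No further items can be added.

CLOSURE = { [F → . P ;], [P → . id], [P → . y (] }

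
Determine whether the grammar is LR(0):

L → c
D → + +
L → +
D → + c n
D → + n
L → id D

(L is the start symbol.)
A grammar is LR(0) if no state in the canonical LR(0) collection has:
  - both a shift item (dot before a terminal) and a complete item (shift-reduce conflict), or
  - two or more complete items (reduce-reduce conflict; the accept item [L' → L .] counts as a complete item here).

Augment with L' → L and build the canonical LR(0) collection (I0 = CLOSURE({[L' → . L]}), then GOTO on every symbol after a dot until no new states appear). It has 11 states:
  I0: { [L → . +], [L → . c], [L → . id D], [L' → . L] }  — shift
  I1: { [L → + .] }  — reduce
  I2: { [L' → L .] }  — accept
  I3: { [L → c .] }  — reduce
  I4: { [D → . + +], [D → . + c n], [D → . + n], [L → id . D] }  — shift
  I5: { [D → + . +], [D → + . c n], [D → + . n] }  — shift
  I6: { [L → id D .] }  — reduce
  I7: { [D → + + .] }  — reduce
  I8: { [D → + c . n] }  — shift
  I9: { [D → + n .] }  — reduce
  I10: { [D → + c n .] }  — reduce

Every state is either a pure shift/goto state or contains exactly one complete item and nothing to shift — no conflicts. The grammar is LR(0).

Answer: Yes, the grammar is LR(0)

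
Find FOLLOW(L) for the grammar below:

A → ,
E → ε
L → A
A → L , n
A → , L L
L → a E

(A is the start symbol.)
To compute FOLLOW(L), find every occurrence of L on a right-hand side N → α L β: add FIRST(β) \ {ε}, and if β is empty or nullable also add FOLLOW(N). Iterate to a fixed point.

In A → L , n: L is followed by ',' n, add FIRST(',' n) \ {ε} = { ',' }
In A → , L L: L is followed by L, add FIRST(L) \ {ε} = { ',', 'a' }
In A → , L L: L is at the end, add FOLLOW(A)

The FOLLOW sets referred to above (computed the same way, to a fixed point):
  FOLLOW(A) = { $, ',', 'a' }

Taking the union: FOLLOW(L) = { $, ',', 'a' }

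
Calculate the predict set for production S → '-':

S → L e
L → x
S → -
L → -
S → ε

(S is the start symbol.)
PREDICT(S → '-') = (FIRST(RHS) \ {ε}) ∪ (FOLLOW(S) if ε ∈ FIRST(RHS), i.e. RHS ⇒* ε)
FIRST('-') = { '-' }
ε ∉ FIRST('-'), so FOLLOW(S) is not added.
PREDICT(S → '-') = { '-' }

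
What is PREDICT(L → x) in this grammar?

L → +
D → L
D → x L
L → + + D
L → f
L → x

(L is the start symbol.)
PREDICT(L → x) = (FIRST(RHS) \ {ε}) ∪ (FOLLOW(L) if ε ∈ FIRST(RHS), i.e. RHS ⇒* ε)
FIRST(x) = { 'x' }
ε ∉ FIRST(x), so FOLLOW(L) is not added.
PREDICT(L → x) = { 'x' }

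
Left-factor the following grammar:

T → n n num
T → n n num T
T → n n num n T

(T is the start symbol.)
T → n n num T'
T' → ε
T' → T
T' → n T

Left-factoring transforms A → αβ₁ | αβ₂ into A → αA' and A' → β₁ | β₂
(α is the longest common prefix among the alternatives). Repeat until
no nonterminal has two alternatives with a common prefix.

Round 1: T has alternatives sharing prefix 'n n num'. Introduce T': T → n n num T'
  Add: T' → ε
  Add: T' → T
  Add: T' → n T

No remaining common prefixes — done.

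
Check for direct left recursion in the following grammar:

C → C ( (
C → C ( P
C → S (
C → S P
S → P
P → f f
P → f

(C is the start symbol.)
Yes, C is left-recursive

C → C ( (: LEFT RECURSIVE (starts with C)
C → C ( P: LEFT RECURSIVE (starts with C)
C → S (: starts with S
C → S P: starts with S
S → P: starts with P
P → f f: starts with f
P → f: starts with f

The grammar has direct left recursion on: C.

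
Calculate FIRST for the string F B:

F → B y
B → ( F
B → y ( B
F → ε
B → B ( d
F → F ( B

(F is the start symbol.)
{ '(', 'y' }

FIRST sets of the non-terminals involved (from the grammar, by fixed-point iteration):
  FIRST(F) = { '(', 'y', ε }
  FIRST(B) = { '(', 'y' }

To compute FIRST(F B), process the symbols left to right:
Symbol F is a non-terminal. Add FIRST(F) \ {ε} = { '(', 'y' }
F is nullable (ε ∈ FIRST(F)), continue to the next symbol.
Symbol B is a non-terminal. Add FIRST(B) \ {ε} = { '(', 'y' }
B is not nullable (ε ∉ FIRST(B)), so stop here.
FIRST(F B) = { '(', 'y' }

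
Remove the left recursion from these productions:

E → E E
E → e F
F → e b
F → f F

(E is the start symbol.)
E is directly left-recursive. The standard transformation for
  A → A α₁ | ... | A α_m | β₁ | ... | β_n
is
  A  → β₁ A' | ... | β_n A'
  A' → α₁ A' | ... | α_m A' | ε

E → e F becomes E → e F E'
E → E E becomes E' → E E'
Add E' → ε

Productions for other non-terminals are unchanged:
  F → e b
  F → f F

Resulting grammar:
E → e F E'
E' → E E'
E' → ε
F → e b
F → f F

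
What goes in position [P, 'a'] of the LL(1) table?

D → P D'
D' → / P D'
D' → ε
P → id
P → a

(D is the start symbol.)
P → a

To find M[P, 'a'], we find productions for P where 'a' is in the predict set (PREDICT(N → α) = (FIRST(α) \ {ε}) ∪ (FOLLOW(N) if α ⇒* ε)).

P → id: PREDICT = { 'id' }
P → a: PREDICT = { 'a' }
  'a' is in predict set, so this production goes in M[P, 'a']

M[P, 'a'] = P → a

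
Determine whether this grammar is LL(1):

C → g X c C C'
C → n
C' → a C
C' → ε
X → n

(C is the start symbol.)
A grammar is LL(1) if for each non-terminal N with multiple productions, the predict sets of those productions are pairwise disjoint, where PREDICT(N → α) = (FIRST(α) \ {ε}) ∪ (FOLLOW(N) if α ⇒* ε).

Relevant sets:
  FOLLOW(C') = { $, 'a' }

For C:
  PREDICT(C → g X c C C') = { 'g' }
  PREDICT(C → n) = { 'n' }
For C':
  PREDICT(C' → a C) = { 'a' }
  PREDICT(C' → ε) = { $, 'a' }
X has a single production, so nothing to check there.

Conflict found: Predict set conflict for C': { 'a' }
The grammar is NOT LL(1).

Answer: No. Predict set conflict for C': { 'a' }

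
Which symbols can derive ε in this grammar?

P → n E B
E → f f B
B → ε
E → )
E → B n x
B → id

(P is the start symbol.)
{ 'B' }

A non-terminal is nullable if it can derive ε (the empty string): either it has an ε-production, or it has a production whose right-hand side consists entirely of nullable non-terminals.

ε-productions: B → ε
So B is immediately nullable.
No further non-terminal can be added: every production for the remaining non-terminals contains a terminal or a non-nullable non-terminal.
Nullable = { 'B' }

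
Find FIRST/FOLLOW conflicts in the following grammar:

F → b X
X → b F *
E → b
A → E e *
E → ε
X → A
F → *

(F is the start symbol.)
A FIRST/FOLLOW conflict occurs when a non-terminal N has a nullable alternative N → β (β ⇒* ε) and another alternative N → α with FIRST(α) ∩ FOLLOW(N) ≠ ∅: on such a lookahead the parser cannot decide between expanding α and letting N vanish via β.

Nullable non-terminals: E.

E: nullable alternative(s) E → ε; FOLLOW(E) = { 'e' }
  E → b: FIRST \ {ε} = { 'b' } — disjoint from FOLLOW(E)
  E → ε: FIRST \ {ε} = { } — this is the only nullable alternative, skip

A, F, X have no nullable alternative, so no FIRST/FOLLOW check is needed there.

No FIRST/FOLLOW conflicts found.

Answer: No FIRST/FOLLOW conflicts.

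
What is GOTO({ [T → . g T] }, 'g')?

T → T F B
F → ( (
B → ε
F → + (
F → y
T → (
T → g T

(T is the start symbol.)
{ [T → . (], [T → . T F B], [T → . g T], [T → g . T] }

GOTO(I, 'g') = CLOSURE({ [A → αX.β] : [A → α.Xβ] ∈ I, X = 'g' })

Items with dot before 'g', with the dot advanced:
  [T → . g T] → [T → g . T]
Closure of the advanced items:
  [T → g . T] has the dot before T: add [T → . T F B], [T → . (], [T → . g T]

GOTO = { [T → . (], [T → . T F B], [T → . g T], [T → g . T] }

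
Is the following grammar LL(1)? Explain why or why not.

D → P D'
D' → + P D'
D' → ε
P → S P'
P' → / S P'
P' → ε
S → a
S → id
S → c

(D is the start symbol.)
Yes, the grammar is LL(1).

A grammar is LL(1) if for each non-terminal N with multiple productions, the predict sets of those productions are pairwise disjoint, where PREDICT(N → α) = (FIRST(α) \ {ε}) ∪ (FOLLOW(N) if α ⇒* ε).

Relevant sets:
  FOLLOW(D') = { $ }
  FOLLOW(P') = { $, '+' }

For D':
  PREDICT(D' → '+' P D') = { '+' }
  PREDICT(D' → ε) = { $ }
For P':
  PREDICT(P' → '/' S P') = { '/' }
  PREDICT(P' → ε) = { $, '+' }
For S:
  PREDICT(S → a) = { 'a' }
  PREDICT(S → id) = { 'id' }
  PREDICT(S → c) = { 'c' }
D, P have a single production, so nothing to check there.

All predict sets are disjoint. The grammar IS LL(1).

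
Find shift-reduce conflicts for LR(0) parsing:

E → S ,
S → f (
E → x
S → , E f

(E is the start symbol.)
A shift-reduce conflict occurs when an LR(0) state has both:
  - a complete (reduce) item [A → α .] (dot at the end), and
  - a shift item [B → β . c γ] (dot before a terminal).

Augment with E' → E and build the canonical LR(0) collection (I0 = CLOSURE({[E' → . E]}), then GOTO on every symbol after a dot until no new states appear). It has 10 states:
  I0: { [E → . S ,], [E → . x], [E' → . E], [S → . , E f], [S → . f (] }  — shift
  I1: { [E → . S ,], [E → . x], [S → , . E f], [S → . , E f], [S → . f (] }  — shift
  I2: { [E' → E .] }  — accept
  I3: { [E → S . ,] }  — shift
  I4: { [S → f . (] }  — shift
  I5: { [E → x .] }  — reduce
  I6: { [S → f ( .] }  — reduce
  I7: { [E → S , .] }  — reduce
  I8: { [S → , E . f] }  — shift
  I9: { [S → , E f .] }  — reduce

No state contains both a complete item and a shift item.

Answer: No shift-reduce conflicts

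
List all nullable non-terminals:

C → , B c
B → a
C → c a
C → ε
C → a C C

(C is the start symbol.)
A non-terminal is nullable if it can derive ε (the empty string): either it has an ε-production, or it has a production whose right-hand side consists entirely of nullable non-terminals.

ε-productions: C → ε
So C is immediately nullable.
No further non-terminal can be added: every production for the remaining non-terminals contains a terminal or a non-nullable non-terminal.
Nullable = { 'C' }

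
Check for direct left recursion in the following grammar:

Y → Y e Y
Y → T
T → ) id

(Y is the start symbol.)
Direct left recursion occurs when N → N α for some non-terminal N (the right-hand side begins with the left-hand side itself).

Y → Y e Y: LEFT RECURSIVE (starts with Y)
Y → T: starts with T
T → ) id: starts with ')'

The grammar has direct left recursion on: Y.

Answer: Yes, Y is left-recursive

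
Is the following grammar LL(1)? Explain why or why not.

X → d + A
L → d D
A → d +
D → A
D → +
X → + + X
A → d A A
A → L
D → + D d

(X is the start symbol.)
No. Predict set conflict for A: { 'd' }

A grammar is LL(1) if for each non-terminal N with multiple productions, the predict sets of those productions are pairwise disjoint, where PREDICT(N → α) = (FIRST(α) \ {ε}) ∪ (FOLLOW(N) if α ⇒* ε).

Relevant sets:
  FIRST(L) = { 'd' }
  FIRST(A) = { 'd' }

For X:
  PREDICT(X → d '+' A) = { 'd' }
  PREDICT(X → '+' '+' X) = { '+' }
For A:
  PREDICT(A → d '+') = { 'd' }
  PREDICT(A → d A A) = { 'd' }
  PREDICT(A → L) = { 'd' }
For D:
  PREDICT(D → A) = { 'd' }
  PREDICT(D → '+') = { '+' }
  PREDICT(D → '+' D d) = { '+' }
L has a single production, so nothing to check there.

Conflict found: Predict set conflict for A: { 'd' }
The grammar is NOT LL(1).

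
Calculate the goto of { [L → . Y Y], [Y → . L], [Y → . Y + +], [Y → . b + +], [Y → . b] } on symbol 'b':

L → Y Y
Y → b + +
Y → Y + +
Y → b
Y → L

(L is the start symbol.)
GOTO(I, 'b') = CLOSURE({ [A → αX.β] : [A → α.Xβ] ∈ I, X = 'b' })

Items with dot before 'b', with the dot advanced:
  [Y → . b] → [Y → b .]
  [Y → . b + +] → [Y → b . + +]
Closure adds nothing (no advanced item has the dot before a non-terminal).

GOTO = { [Y → b . + +], [Y → b .] }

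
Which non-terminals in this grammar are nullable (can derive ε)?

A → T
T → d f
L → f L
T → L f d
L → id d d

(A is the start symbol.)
A non-terminal is nullable if it can derive ε (the empty string): either it has an ε-production, or it has a production whose right-hand side consists entirely of nullable non-terminals.

There are no ε-productions, so no non-terminal can derive ε.
No non-terminals are nullable.

Answer: None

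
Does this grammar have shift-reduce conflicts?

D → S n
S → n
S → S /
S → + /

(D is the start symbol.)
No shift-reduce conflicts

A shift-reduce conflict occurs when an LR(0) state has both:
  - a complete (reduce) item [A → α .] (dot at the end), and
  - a shift item [B → β . c γ] (dot before a terminal).

Augment with D' → D and build the canonical LR(0) collection (I0 = CLOSURE({[D' → . D]}), then GOTO on every symbol after a dot until no new states appear). It has 8 states:
  I0: { [D → . S n], [D' → . D], [S → . + /], [S → . S /], [S → . n] }  — shift
  I1: { [S → + . /] }  — shift
  I2: { [D' → D .] }  — accept
  I3: { [D → S . n], [S → S . /] }  — shift
  I4: { [S → n .] }  — reduce
  I5: { [S → S / .] }  — reduce
  I6: { [D → S n .] }  — reduce
  I7: { [S → + / .] }  — reduce

No state contains both a complete item and a shift item.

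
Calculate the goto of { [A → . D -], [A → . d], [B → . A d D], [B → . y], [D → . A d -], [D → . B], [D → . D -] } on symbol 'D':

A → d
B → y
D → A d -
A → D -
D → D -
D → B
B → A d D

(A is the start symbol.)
{ [A → D . -], [D → D . -] }

GOTO(I, 'D') = CLOSURE({ [A → αX.β] : [A → α.Xβ] ∈ I, X = 'D' })

Items with dot before 'D', with the dot advanced:
  [A → . D -] → [A → D . -]
  [D → . D -] → [D → D . -]
Closure adds nothing (no advanced item has the dot before a non-terminal).

GOTO = { [A → D . -], [D → D . -] }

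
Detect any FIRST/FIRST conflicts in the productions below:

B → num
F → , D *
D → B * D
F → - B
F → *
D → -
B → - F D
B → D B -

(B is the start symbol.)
Yes. B → num / B → D B '-' on { 'num' }; B → '-' F D / B → D B '-' on { '-' }; D → B '*' D / D → '-' on { '-' }

A FIRST/FIRST conflict occurs when two productions N → α and N → β for the same non-terminal have FIRST(α) ∩ FIRST(β) ≠ ∅ (with ε ∈ FIRST of a nullable right-hand side, so two nullable alternatives also conflict).

FIRST sets of the non-terminals at (or reachable through a nullable prefix from) the front of some alternative:
  FIRST(D) = { '-', 'num' }
  FIRST(B) = { '-', 'num' }

Productions for B:
  B → num: FIRST = { 'num' }
  B → - F D: FIRST = { '-' }
  B → D B -: FIRST = { '-', 'num' }
Productions for F:
  F → , D *: FIRST = { ',' }
  F → - B: FIRST = { '-' }
  F → *: FIRST = { '*' }
Productions for D:
  D → B * D: FIRST = { '-', 'num' }
  D → -: FIRST = { '-' }

Conflict for B: B → num and B → D B -
  Overlap: { 'num' }
Conflict for B: B → - F D and B → D B -
  Overlap: { '-' }
Conflict for D: D → B * D and D → -
  Overlap: { '-' }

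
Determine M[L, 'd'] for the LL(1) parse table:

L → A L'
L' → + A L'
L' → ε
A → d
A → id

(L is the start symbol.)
To find M[L, 'd'], we find productions for L where 'd' is in the predict set (PREDICT(N → α) = (FIRST(α) \ {ε}) ∪ (FOLLOW(N) if α ⇒* ε)).

Relevant sets:
  FIRST(A) = { 'd', 'id' }

L → A L': PREDICT = { 'd', 'id' }
  'd' is in predict set, so this production goes in M[L, 'd']

M[L, 'd'] = L → A L'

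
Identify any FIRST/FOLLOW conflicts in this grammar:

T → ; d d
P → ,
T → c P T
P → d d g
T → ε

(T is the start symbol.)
No FIRST/FOLLOW conflicts.

A FIRST/FOLLOW conflict occurs when a non-terminal N has a nullable alternative N → β (β ⇒* ε) and another alternative N → α with FIRST(α) ∩ FOLLOW(N) ≠ ∅: on such a lookahead the parser cannot decide between expanding α and letting N vanish via β.

Nullable non-terminals: T.

T: nullable alternative(s) T → ε; FOLLOW(T) = { $ }
  T → ; d d: FIRST \ {ε} = { ';' } — disjoint from FOLLOW(T)
  T → c P T: FIRST \ {ε} = { 'c' } — disjoint from FOLLOW(T)
  T → ε: FIRST \ {ε} = { } — this is the only nullable alternative, skip

P has no nullable alternative, so no FIRST/FOLLOW check is needed there.

No FIRST/FOLLOW conflicts found.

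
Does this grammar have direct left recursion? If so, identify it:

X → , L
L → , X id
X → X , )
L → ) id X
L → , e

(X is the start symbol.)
Yes, X is left-recursive

Direct left recursion occurs when N → N α for some non-terminal N (the right-hand side begins with the left-hand side itself).

X → , L: starts with ','
L → , X id: starts with ','
X → X , ): LEFT RECURSIVE (starts with X)
L → ) id X: starts with ')'
L → , e: starts with ','

The grammar has direct left recursion on: X.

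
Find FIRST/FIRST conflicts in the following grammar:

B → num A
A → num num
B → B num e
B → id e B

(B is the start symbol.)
Yes. B → num A / B → B num e on { 'num' }; B → B num e / B → id e B on { 'id' }

FIRST sets of the non-terminals at (or reachable through a nullable prefix from) the front of some alternative:
  FIRST(B) = { 'id', 'num' }

Productions for B:
  B → num A: FIRST = { 'num' }
  B → B num e: FIRST = { 'id', 'num' }
  B → id e B: FIRST = { 'id' }
A has only one production, so no FIRST/FIRST conflict is possible there.

Conflict for B: B → num A and B → B num e
  Overlap: { 'num' }
Conflict for B: B → B num e and B → id e B
  Overlap: { 'id' }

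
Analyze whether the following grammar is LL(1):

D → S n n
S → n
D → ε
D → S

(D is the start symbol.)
Relevant sets:
  FIRST(S) = { 'n' }
  FOLLOW(D) = { $ }

For D:
  PREDICT(D → S n n) = { 'n' }
  PREDICT(D → ε) = { $ }
  PREDICT(D → S) = { 'n' }
S has a single production, so nothing to check there.

Conflict found: Predict set conflict for D: { 'n' }
The grammar is NOT LL(1).

Answer: No. Predict set conflict for D: { 'n' }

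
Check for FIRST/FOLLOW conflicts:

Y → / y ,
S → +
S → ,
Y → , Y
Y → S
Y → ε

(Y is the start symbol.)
A FIRST/FOLLOW conflict occurs when a non-terminal N has a nullable alternative N → β (β ⇒* ε) and another alternative N → α with FIRST(α) ∩ FOLLOW(N) ≠ ∅: on such a lookahead the parser cannot decide between expanding α and letting N vanish via β.

Nullable non-terminals: Y.
FIRST sets used below: FIRST(S) = { '+', ',' }

Y: nullable alternative(s) Y → ε; FOLLOW(Y) = { $ }
  Y → / y ,: FIRST \ {ε} = { '/' } — disjoint from FOLLOW(Y)
  Y → , Y: FIRST \ {ε} = { ',' } — disjoint from FOLLOW(Y)
  Y → S: FIRST \ {ε} = { '+', ',' } — disjoint from FOLLOW(Y)
  Y → ε: FIRST \ {ε} = { } — this is the only nullable alternative, skip

S has no nullable alternative, so no FIRST/FOLLOW check is needed there.

No FIRST/FOLLOW conflicts found.

Answer: No FIRST/FOLLOW conflicts.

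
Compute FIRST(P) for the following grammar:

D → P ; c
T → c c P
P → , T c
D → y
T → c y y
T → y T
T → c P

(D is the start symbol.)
{ ',' }

To compute FIRST(P), examine every production with P on the left-hand side, reading each right-hand side left to right until a non-nullable symbol is reached.

From P → , T c:
  - ',' is a terminal: add ',' and stop

Collecting: FIRST(P) = { ',' }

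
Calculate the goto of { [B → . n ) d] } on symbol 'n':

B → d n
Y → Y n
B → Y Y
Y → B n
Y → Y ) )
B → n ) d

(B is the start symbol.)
GOTO(I, 'n') = CLOSURE({ [A → αX.β] : [A → α.Xβ] ∈ I, X = 'n' })

Items with dot before 'n', with the dot advanced:
  [B → . n ) d] → [B → n . ) d]
Closure adds nothing (no advanced item has the dot before a non-terminal).

GOTO = { [B → n . ) d] }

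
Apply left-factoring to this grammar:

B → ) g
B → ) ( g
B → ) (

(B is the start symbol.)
B → ) B'
B' → g
B' → ( B''
B'' → g
B'' → ε

Left-factoring transforms A → αβ₁ | αβ₂ into A → αA' and A' → β₁ | β₂
(α is the longest common prefix among the alternatives). Repeat until
no nonterminal has two alternatives with a common prefix.

Round 1: B has alternatives sharing prefix ')'. Introduce B': B → ) B'
  Add: B' → g
  Add: B' → ( g
  Add: B' → (

Round 2: B' has alternatives sharing prefix '('. Introduce B'': B' → ( B''
  Add: B'' → g
  Add: B'' → ε

No remaining common prefixes — done.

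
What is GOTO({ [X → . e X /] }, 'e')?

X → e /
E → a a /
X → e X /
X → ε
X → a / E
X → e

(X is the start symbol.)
{ [X → . a / E], [X → . e /], [X → . e X /], [X → . e], [X → .], [X → e . X /] }

GOTO(I, 'e') = CLOSURE({ [A → αX.β] : [A → α.Xβ] ∈ I, X = 'e' })

Items with dot before 'e', with the dot advanced:
  [X → . e X /] → [X → e . X /]
Closure of the advanced items:
  [X → e . X /] has the dot before X: add [X → . e /], [X → . e X /], [X → .], [X → . a / E], [X → . e]

GOTO = { [X → . a / E], [X → . e /], [X → . e X /], [X → . e], [X → .], [X → e . X /] }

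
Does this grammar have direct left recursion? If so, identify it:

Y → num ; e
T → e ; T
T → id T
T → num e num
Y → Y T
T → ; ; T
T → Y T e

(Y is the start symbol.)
Yes, Y is left-recursive

Y → num ; e: starts with num
T → e ; T: starts with e
T → id T: starts with id
T → num e num: starts with num
Y → Y T: LEFT RECURSIVE (starts with Y)
T → ; ; T: starts with ';'
T → Y T e: starts with Y

The grammar has direct left recursion on: Y.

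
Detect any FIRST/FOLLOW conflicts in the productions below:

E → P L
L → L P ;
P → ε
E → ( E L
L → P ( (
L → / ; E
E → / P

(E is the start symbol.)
A FIRST/FOLLOW conflict occurs when a non-terminal N has a nullable alternative N → β (β ⇒* ε) and another alternative N → α with FIRST(α) ∩ FOLLOW(N) ≠ ∅: on such a lookahead the parser cannot decide between expanding α and letting N vanish via β.

Nullable non-terminals: P.
P has a nullable alternative but only one production, so nothing to check.

E, L have no nullable alternative, so no FIRST/FOLLOW check is needed there.

No FIRST/FOLLOW conflicts found.

Answer: No FIRST/FOLLOW conflicts.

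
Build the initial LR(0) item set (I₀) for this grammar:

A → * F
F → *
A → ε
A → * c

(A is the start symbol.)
{ [A → . * F], [A → . * c], [A → .], [A' → . A] }

First, augment the grammar with A' → A
I₀ = CLOSURE({ [A' → . A] }):
  [A' → . A] has the dot before A: add [A → . * F], [A → .], [A → . * c]
No further items can be added.

I₀ = { [A → . * F], [A → . * c], [A → .], [A' → . A] }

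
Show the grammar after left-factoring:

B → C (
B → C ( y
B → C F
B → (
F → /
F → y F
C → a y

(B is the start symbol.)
B → C B'
B' → ( B''
B'' → ε
B'' → y
B' → F
B → (
F → /
F → y F
C → a y

Left-factoring transforms A → αβ₁ | αβ₂ into A → αA' and A' → β₁ | β₂
(α is the longest common prefix among the alternatives). Repeat until
no nonterminal has two alternatives with a common prefix.

Round 1: B has alternatives sharing prefix 'C'. Introduce B': B → C B'
  Add: B' → (
  Add: B' → ( y
  Add: B' → F

Round 2: B' has alternatives sharing prefix '('. Introduce B'': B' → ( B''
  Add: B'' → ε
  Add: B'' → y

No remaining common prefixes — done.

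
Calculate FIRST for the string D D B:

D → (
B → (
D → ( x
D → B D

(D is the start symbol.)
FIRST sets of the non-terminals involved (from the grammar, by fixed-point iteration):
  FIRST(D) = { '(' }

To compute FIRST(D D B), process the symbols left to right:
Symbol D is a non-terminal. Add FIRST(D) \ {ε} = { '(' }
D is not nullable (ε ∉ FIRST(D)), so stop here.
FIRST(D D B) = { '(' }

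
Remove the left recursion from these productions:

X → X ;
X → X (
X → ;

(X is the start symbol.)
X → ; X'
X' → ; X'
X' → ( X'
X' → ε

X is directly left-recursive. The standard transformation for
  A → A α₁ | ... | A α_m | β₁ | ... | β_n
is
  A  → β₁ A' | ... | β_n A'
  A' → α₁ A' | ... | α_m A' | ε

X → ; becomes X → ; X'
X → X ; becomes X' → ; X'
X → X ( becomes X' → ( X'
Add X' → ε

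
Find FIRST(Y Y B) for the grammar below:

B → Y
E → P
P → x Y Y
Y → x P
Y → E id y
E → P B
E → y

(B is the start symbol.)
{ 'x', 'y' }

FIRST sets of the non-terminals involved (from the grammar, by fixed-point iteration):
  FIRST(Y) = { 'x', 'y' }

To compute FIRST(Y Y B), process the symbols left to right:
Symbol Y is a non-terminal. Add FIRST(Y) \ {ε} = { 'x', 'y' }
Y is not nullable (ε ∉ FIRST(Y)), so stop here.
FIRST(Y Y B) = { 'x', 'y' }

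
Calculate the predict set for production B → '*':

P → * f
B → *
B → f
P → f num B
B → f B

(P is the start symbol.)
PREDICT(B → '*') = (FIRST(RHS) \ {ε}) ∪ (FOLLOW(B) if ε ∈ FIRST(RHS), i.e. RHS ⇒* ε)
FIRST('*') = { '*' }
ε ∉ FIRST('*'), so FOLLOW(B) is not added.
PREDICT(B → '*') = { '*' }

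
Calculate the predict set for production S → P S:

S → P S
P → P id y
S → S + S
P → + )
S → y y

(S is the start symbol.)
{ '+' }

PREDICT(S → P S) = (FIRST(RHS) \ {ε}) ∪ (FOLLOW(S) if ε ∈ FIRST(RHS), i.e. RHS ⇒* ε)
FIRST(P) = { '+' }
FIRST(P S) = { '+' }
ε ∉ FIRST(P S), so FOLLOW(S) is not added.
PREDICT(S → P S) = { '+' }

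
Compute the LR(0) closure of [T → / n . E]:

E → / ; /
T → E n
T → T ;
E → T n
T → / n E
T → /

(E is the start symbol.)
To compute CLOSURE, for each item [A → α.Bβ] where B is a non-terminal, add [B → .γ] for all productions B → γ; repeat for the newly added items until nothing changes.

Start with: [T → / n . E]
  [T → / n . E] has the dot before E: add [E → . / ; /], [E → . T n]
  [E → . T n] has the dot before T: add [T → . E n], [T → . T ;], [T → . / n E], [T → . /]
No further items can be added.

CLOSURE = { [E → . / ; /], [E → . T n], [T → . / n E], [T → . /], [T → . E n], [T → . T ;], [T → / n . E] }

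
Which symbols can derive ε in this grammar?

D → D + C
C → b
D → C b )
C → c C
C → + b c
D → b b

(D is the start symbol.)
There are no ε-productions, so no non-terminal can derive ε.
No non-terminals are nullable.

Answer: None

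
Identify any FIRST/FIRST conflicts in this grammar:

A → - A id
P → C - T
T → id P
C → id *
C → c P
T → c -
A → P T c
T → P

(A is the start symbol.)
Yes. T → id P / T → P on { 'id' }; T → c '-' / T → P on { 'c' }

A FIRST/FIRST conflict occurs when two productions N → α and N → β for the same non-terminal have FIRST(α) ∩ FIRST(β) ≠ ∅ (with ε ∈ FIRST of a nullable right-hand side, so two nullable alternatives also conflict).

FIRST sets of the non-terminals at (or reachable through a nullable prefix from) the front of some alternative:
  FIRST(P) = { 'c', 'id' }

Productions for A:
  A → - A id: FIRST = { '-' }
  A → P T c: FIRST = { 'c', 'id' }
Productions for T:
  T → id P: FIRST = { 'id' }
  T → c -: FIRST = { 'c' }
  T → P: FIRST = { 'c', 'id' }
Productions for C:
  C → id *: FIRST = { 'id' }
  C → c P: FIRST = { 'c' }
P has only one production, so no FIRST/FIRST conflict is possible there.

Conflict for T: T → id P and T → P
  Overlap: { 'id' }
Conflict for T: T → c - and T → P
  Overlap: { 'c' }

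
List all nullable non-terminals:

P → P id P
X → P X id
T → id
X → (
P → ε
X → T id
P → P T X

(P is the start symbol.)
A non-terminal is nullable if it can derive ε (the empty string): either it has an ε-production, or it has a production whose right-hand side consists entirely of nullable non-terminals.

ε-productions: P → ε
So P is immediately nullable.
No further non-terminal can be added: every production for the remaining non-terminals contains a terminal or a non-nullable non-terminal.
Nullable = { 'P' }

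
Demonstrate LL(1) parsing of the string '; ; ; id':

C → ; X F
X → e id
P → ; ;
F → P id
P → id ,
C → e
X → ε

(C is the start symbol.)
Stack is shown with the top on the left.

Stack     Input       Action
----------------------------
C $       ; ; ; id $  output C → ; X F
; X F $   ; ; ; id $  match ';'
X F $     ; ; id $    output X → ε
F $       ; ; id $    output F → P id
P id $    ; ; id $    output P → ; ;
; ; id $  ; ; id $    match ';'
; id $    ; id $      match ';'
id $      id $        match 'id'
$         $           accept

The string is accepted.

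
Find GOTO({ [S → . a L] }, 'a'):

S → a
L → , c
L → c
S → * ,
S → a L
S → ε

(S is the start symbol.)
GOTO(I, 'a') = CLOSURE({ [A → αX.β] : [A → α.Xβ] ∈ I, X = 'a' })

Items with dot before 'a', with the dot advanced:
  [S → . a L] → [S → a . L]
Closure of the advanced items:
  [S → a . L] has the dot before L: add [L → . , c], [L → . c]

GOTO = { [L → . , c], [L → . c], [S → a . L] }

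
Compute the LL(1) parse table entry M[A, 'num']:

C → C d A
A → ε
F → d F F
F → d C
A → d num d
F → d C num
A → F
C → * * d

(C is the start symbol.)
A → ε

To find M[A, 'num'], we find productions for A where 'num' is in the predict set (PREDICT(N → α) = (FIRST(α) \ {ε}) ∪ (FOLLOW(N) if α ⇒* ε)).

Relevant sets:
  FIRST(F) = { 'd' }
  FOLLOW(A) = { $, 'd', 'num' }

A → ε: PREDICT = { $, 'd', 'num' }
  'num' is in predict set, so this production goes in M[A, 'num']
A → d num d: PREDICT = { 'd' }
A → F: PREDICT = { 'd' }

M[A, 'num'] = A → ε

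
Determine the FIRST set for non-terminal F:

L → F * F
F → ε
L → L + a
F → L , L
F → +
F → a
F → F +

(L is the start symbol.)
FIRST sets of the other non-terminals involved (by the same procedure, iterated to a fixed point):
  FIRST(L) = { '*', '+', 'a' }

From F → ε:
  - ε-production, so ε ∈ FIRST(F)
From F → L , L:
  - L is a non-terminal: add FIRST(L) \ {ε} = { '*', '+', 'a' }
    L is not nullable, so stop
From F → +:
  - '+' is a terminal: add '+' and stop
From F → a:
  - a is a terminal: add 'a' and stop
From F → F +:
  - F is the symbol being defined: contributes nothing new
    F is nullable, so continue to the next symbol
  - '+' is a terminal: add '+' and stop

Collecting: FIRST(F) = { '*', '+', 'a', ε }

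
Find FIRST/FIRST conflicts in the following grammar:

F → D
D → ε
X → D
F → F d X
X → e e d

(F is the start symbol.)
A FIRST/FIRST conflict occurs when two productions N → α and N → β for the same non-terminal have FIRST(α) ∩ FIRST(β) ≠ ∅ (with ε ∈ FIRST of a nullable right-hand side, so two nullable alternatives also conflict).

FIRST sets of the non-terminals at (or reachable through a nullable prefix from) the front of some alternative:
  FIRST(D) = { ε }
  FIRST(F) = { 'd', ε }

Productions for F:
  F → D: FIRST = { ε }
  F → F d X: FIRST = { 'd' }
Productions for X:
  X → D: FIRST = { ε }
  X → e e d: FIRST = { 'e' }
D has only one production, so no FIRST/FIRST conflict is possible there.

All alternatives of each non-terminal have pairwise disjoint FIRST sets.

Answer: No FIRST/FIRST conflicts.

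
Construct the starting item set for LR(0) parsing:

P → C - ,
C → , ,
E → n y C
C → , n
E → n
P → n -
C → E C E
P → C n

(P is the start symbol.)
{ [C → . , ,], [C → . , n], [C → . E C E], [E → . n y C], [E → . n], [P → . C - ,], [P → . C n], [P → . n -], [P' → . P] }

First, augment the grammar with P' → P
I₀ = CLOSURE({ [P' → . P] }):
  [P' → . P] has the dot before P: add [P → . C - ,], [P → . n -], [P → . C n]
  [P → . C - ,] has the dot before C: add [C → . , ,], [C → . , n], [C → . E C E]
  [C → . E C E] has the dot before E: add [E → . n y C], [E → . n]
No further items can be added.

I₀ = { [C → . , ,], [C → . , n], [C → . E C E], [E → . n y C], [E → . n], [P → . C - ,], [P → . C n], [P → . n -], [P' → . P] }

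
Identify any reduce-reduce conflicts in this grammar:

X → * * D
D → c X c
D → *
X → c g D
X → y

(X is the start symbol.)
No reduce-reduce conflicts

A reduce-reduce conflict occurs when an LR(0) state has two complete items [A → α .] and [B → β .] — both call for a reduction, and with no lookahead the parser cannot choose between them.

Augment with X' → X and build the canonical LR(0) collection (I0 = CLOSURE({[X' → . X]}), then GOTO on every symbol after a dot until no new states appear). It has 13 states:
  I0: { [X → . * * D], [X → . c g D], [X → . y], [X' → . X] }  — shift
  I1: { [X → * . * D] }  — shift
  I2: { [X' → X .] }  — accept
  I3: { [X → c . g D] }  — shift
  I4: { [X → y .] }  — reduce
  I5: { [D → . *], [D → . c X c], [X → c g . D] }  — shift
  I6: { [D → * .] }  — reduce
  I7: { [X → c g D .] }  — reduce
  I8: { [D → c . X c], [X → . * * D], [X → . c g D], [X → . y] }  — shift
  I9: { [D → c X . c] }  — shift
  I10: { [D → c X c .] }  — reduce
  I11: { [D → . *], [D → . c X c], [X → * * . D] }  — shift
  I12: { [X → * * D .] }  — reduce

No state contains more than one complete item.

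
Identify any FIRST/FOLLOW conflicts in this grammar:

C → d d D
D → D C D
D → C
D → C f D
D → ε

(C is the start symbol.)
Yes. D → D C D with FOLLOW(D) on { 'd' }; D → C with FOLLOW(D) on { 'd' }; D → C f D with FOLLOW(D) on { 'd' }

A FIRST/FOLLOW conflict occurs when a non-terminal N has a nullable alternative N → β (β ⇒* ε) and another alternative N → α with FIRST(α) ∩ FOLLOW(N) ≠ ∅: on such a lookahead the parser cannot decide between expanding α and letting N vanish via β.

Nullable non-terminals: D.
FIRST sets used below: FIRST(D) = { 'd', ε }, FIRST(C) = { 'd' }

D: nullable alternative(s) D → ε; FOLLOW(D) = { $, 'd', 'f' }
  D → D C D: FIRST \ {ε} = { 'd' } — overlaps FOLLOW(D) on { 'd' }: CONFLICT
  D → C: FIRST \ {ε} = { 'd' } — overlaps FOLLOW(D) on { 'd' }: CONFLICT
  D → C f D: FIRST \ {ε} = { 'd' } — overlaps FOLLOW(D) on { 'd' }: CONFLICT
  D → ε: FIRST \ {ε} = { } — this is the only nullable alternative, skip

C has no nullable alternative, so no FIRST/FOLLOW check is needed there.

So the grammar has 3 FIRST/FOLLOW conflicts (marked CONFLICT above).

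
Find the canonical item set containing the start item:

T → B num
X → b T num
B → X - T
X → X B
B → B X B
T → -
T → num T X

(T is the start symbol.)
First, augment the grammar with T' → T
I₀ = CLOSURE({ [T' → . T] }):
  [T' → . T] has the dot before T: add [T → . B num], [T → . -], [T → . num T X]
  [T → . B num] has the dot before B: add [B → . X - T], [B → . B X B]
  [B → . X - T] has the dot before X: add [X → . b T num], [X → . X B]
No further items can be added.

I₀ = { [B → . B X B], [B → . X - T], [T → . -], [T → . B num], [T → . num T X], [T' → . T], [X → . X B], [X → . b T num] }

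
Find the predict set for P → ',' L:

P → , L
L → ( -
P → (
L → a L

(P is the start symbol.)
PREDICT(P → ',' L) = (FIRST(RHS) \ {ε}) ∪ (FOLLOW(P) if ε ∈ FIRST(RHS), i.e. RHS ⇒* ε)
FIRST(',' L) = { ',' }
ε ∉ FIRST(',' L), so FOLLOW(P) is not added.
PREDICT(P → ',' L) = { ',' }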